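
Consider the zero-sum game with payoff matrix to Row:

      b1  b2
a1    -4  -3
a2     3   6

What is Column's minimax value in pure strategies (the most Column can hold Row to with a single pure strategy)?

Column maxima: b1 → 3, b2 → 6.
The smallest of these is 3.

3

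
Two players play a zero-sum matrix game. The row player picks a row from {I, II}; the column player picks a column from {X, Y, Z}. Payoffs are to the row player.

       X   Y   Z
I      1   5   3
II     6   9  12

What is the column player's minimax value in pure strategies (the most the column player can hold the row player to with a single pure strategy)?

Column maxima: X → 6, Y → 9, Z → 12.
The smallest of these is 6.

6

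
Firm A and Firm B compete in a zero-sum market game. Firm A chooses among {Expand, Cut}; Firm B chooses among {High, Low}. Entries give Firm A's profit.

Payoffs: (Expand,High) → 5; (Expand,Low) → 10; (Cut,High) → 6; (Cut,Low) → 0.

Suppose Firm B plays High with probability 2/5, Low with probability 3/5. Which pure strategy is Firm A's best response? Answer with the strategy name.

Expand

Expected payoff of Expand: (2/5)·5 + (3/5)·10 = 8.
Expected payoff of Cut: (2/5)·6 + (3/5)·0 = 12/5.
The largest is 8, so Firm A's best response is Expand.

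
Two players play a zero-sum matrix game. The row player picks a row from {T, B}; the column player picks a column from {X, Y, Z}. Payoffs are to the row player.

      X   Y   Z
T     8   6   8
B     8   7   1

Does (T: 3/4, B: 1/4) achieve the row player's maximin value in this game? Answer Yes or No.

Against X this mix gives (3/4)·8 + (1/4)·8 = 8.
Against Y this mix gives (3/4)·6 + (1/4)·7 = 25/4.
Against Z this mix gives (3/4)·8 + (1/4)·1 = 25/4.
All of the column player's active replies (Y, Z) yield 25/4, and no column does worse for the row player. The mix makes the column player indifferent and guarantees 25/4, so it is optimal.

Yes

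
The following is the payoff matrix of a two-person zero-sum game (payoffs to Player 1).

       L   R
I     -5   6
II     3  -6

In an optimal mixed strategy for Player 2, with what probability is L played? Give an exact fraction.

3/5

Row minima: I → -5, II → -6; maximin = -5.
Column maxima: L → 3, R → 6; minimax = 3.
-5 ≠ 3, so there is no saddle point; optimal play is mixed.
Let Player 1 play I with probability p. Expected payoff against L: (-5)p + 3(1−p) = −8p + 3; against R: 6p + (-6)(1−p) = 12p − 6.
Setting these equal: −8p + 3 = 12p − 6 ⇒ −20p = -9 ⇒ p = 9/20, and the value is (-8)·(9/20) + 3 = -3/5.
For Player 2: with q = P(L), equating I's and II's payoffs gives −11q + 6 = 9q − 6 ⇒ q = 3/5.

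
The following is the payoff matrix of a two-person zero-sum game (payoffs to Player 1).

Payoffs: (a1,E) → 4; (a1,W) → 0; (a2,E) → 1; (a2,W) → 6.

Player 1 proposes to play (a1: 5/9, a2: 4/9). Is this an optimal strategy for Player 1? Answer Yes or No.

Yes

Against E this mix gives (5/9)·4 + (4/9)·1 = 8/3.
Against W this mix gives (5/9)·0 + (4/9)·6 = 8/3.
All of Player 2's active replies (E, W) yield 8/3, and no column does worse for Player 1. The mix makes Player 2 indifferent and guarantees 8/3, so it is optimal.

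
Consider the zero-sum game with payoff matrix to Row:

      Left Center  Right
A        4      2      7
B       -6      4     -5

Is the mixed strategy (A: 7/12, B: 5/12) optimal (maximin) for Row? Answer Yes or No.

No

Against Left this mix gives (7/12)·4 + (5/12)·(-6) = -1/6.
Against Center this mix gives (7/12)·2 + (5/12)·4 = 17/6.
Against Right this mix gives (7/12)·7 + (5/12)·(-5) = 2.
Column will play Left, holding Row to -1/6. Shifting weight toward the row that does better against Left would raise this floor (the equalizing mix achieves 7/3 against both Left and Center), so the proposed strategy is not optimal.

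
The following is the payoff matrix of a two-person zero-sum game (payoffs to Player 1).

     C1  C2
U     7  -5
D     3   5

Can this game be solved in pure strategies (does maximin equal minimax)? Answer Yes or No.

Row minima: U → -5, D → 3; maximin = 3.
Column maxima: C1 → 7, C2 → 5; minimax = 5.
3 ≠ 5, so no pure-strategy equilibrium exists.

No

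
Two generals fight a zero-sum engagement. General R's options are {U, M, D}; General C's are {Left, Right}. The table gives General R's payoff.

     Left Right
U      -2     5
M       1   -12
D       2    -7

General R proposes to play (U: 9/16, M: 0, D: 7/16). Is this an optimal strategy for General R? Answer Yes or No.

Against Left this mix gives (9/16)·(-2) + (7/16)·2 = -1/4.
Against Right this mix gives (9/16)·5 + (7/16)·(-7) = -1/4.
All of General C's active replies (Left, Right) yield -1/4, and no column does worse for General R. The mix makes General C indifferent and guarantees -1/4, so it is optimal.

Yes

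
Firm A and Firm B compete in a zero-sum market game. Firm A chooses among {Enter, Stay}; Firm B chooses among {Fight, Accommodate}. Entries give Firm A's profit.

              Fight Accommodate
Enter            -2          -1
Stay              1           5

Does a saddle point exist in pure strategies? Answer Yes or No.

Row minima: Enter → -2, Stay → 1; maximin = 1.
Column maxima: Fight → 1, Accommodate → 5; minimax = 1.
maximin = minimax = 1, so a saddle point exists.

Yes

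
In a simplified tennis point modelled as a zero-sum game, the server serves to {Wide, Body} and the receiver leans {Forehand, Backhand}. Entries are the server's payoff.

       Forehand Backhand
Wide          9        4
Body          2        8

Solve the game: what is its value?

64/11

Row minima: Wide → 4, Body → 2; maximin = 4.
Column maxima: Forehand → 9, Backhand → 8; minimax = 8.
4 ≠ 8, so there is no saddle point; optimal play is mixed.
Let the server play Wide with probability p. Expected payoff against Forehand: 9p + 2(1−p) = 7p + 2; against Backhand: 4p + 8(1−p) = −4p + 8.
Setting these equal: 7p + 2 = −4p + 8 ⇒ 11p = 6 ⇒ p = 6/11, and the value is (7)·(6/11) + 2 = 64/11.
For the receiver: with q = P(Forehand), equating Wide's and Body's payoffs gives 5q + 4 = −6q + 8 ⇒ q = 4/11.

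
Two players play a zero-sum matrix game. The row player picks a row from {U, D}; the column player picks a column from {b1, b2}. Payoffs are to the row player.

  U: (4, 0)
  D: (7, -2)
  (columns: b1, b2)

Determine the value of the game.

Row minima: U → 0, D → -2; maximin = 0.
Column maxima: b1 → 7, b2 → 0; minimax = 0.
Since maximin = minimax = 0, there is a saddle point and the value is 0.

0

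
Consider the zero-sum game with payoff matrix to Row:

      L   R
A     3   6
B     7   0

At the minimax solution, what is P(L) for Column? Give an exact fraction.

3/5

Row minima: A → 3, B → 0; maximin = 3.
Column maxima: L → 7, R → 6; minimax = 6.
3 ≠ 6, so there is no saddle point; optimal play is mixed.
Let Row play A with probability p. Expected payoff against L: 3p + 7(1−p) = −4p + 7; against R: 6p + 0(1−p) = 6p.
Setting these equal: −4p + 7 = 6p ⇒ −10p = -7 ⇒ p = 7/10, and the value is (-4)·(7/10) + 7 = 21/5.
For Column: with q = P(L), equating A's and B's payoffs gives −3q + 6 = 7q ⇒ q = 3/5.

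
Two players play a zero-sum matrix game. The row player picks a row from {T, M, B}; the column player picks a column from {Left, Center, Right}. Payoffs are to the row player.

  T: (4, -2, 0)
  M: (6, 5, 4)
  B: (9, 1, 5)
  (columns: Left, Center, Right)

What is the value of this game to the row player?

Row minima: T → -2, M → 4, B → 1; maximin = 4.
Column maxima: Left → 9, Center → 5, Right → 5; minimax = 5.
4 ≠ 5, so there is no saddle point; optimal play is mixed.
T is strictly dominated by M, so the row player never plays it.
Left is strictly dominated by Center (it gives the row player strictly more in every row), so the column player never plays it.
On the remaining 2×2 (M, B vs Center, Right):
Let the row player play M with probability p. Expected payoff against Center: 5p + 1(1−p) = 4p + 1; against Right: 4p + 5(1−p) = −p + 5.
Setting these equal: 4p + 1 = −p + 5 ⇒ 5p = 4 ⇒ p = 4/5, and the value is (4)·(4/5) + 1 = 21/5.
For the column player: with q = P(Center), equating M's and B's payoffs gives q + 4 = −4q + 5 ⇒ q = 1/5.

21/5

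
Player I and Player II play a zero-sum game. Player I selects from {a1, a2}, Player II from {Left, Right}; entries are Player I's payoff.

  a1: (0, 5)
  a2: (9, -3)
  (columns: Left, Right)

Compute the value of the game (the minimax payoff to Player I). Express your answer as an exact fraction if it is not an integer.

45/17

Row minima: a1 → 0, a2 → -3; maximin = 0.
Column maxima: Left → 9, Right → 5; minimax = 5.
0 ≠ 5, so there is no saddle point; optimal play is mixed.
Let Player I play a1 with probability p. Expected payoff against Left: 0p + 9(1−p) = −9p + 9; against Right: 5p + (-3)(1−p) = 8p − 3.
Setting these equal: −9p + 9 = 8p − 3 ⇒ −17p = -12 ⇒ p = 12/17, and the value is (-9)·(12/17) + 9 = 45/17.
For Player II: with q = P(Left), equating a1's and a2's payoffs gives −5q + 5 = 12q − 3 ⇒ q = 8/17.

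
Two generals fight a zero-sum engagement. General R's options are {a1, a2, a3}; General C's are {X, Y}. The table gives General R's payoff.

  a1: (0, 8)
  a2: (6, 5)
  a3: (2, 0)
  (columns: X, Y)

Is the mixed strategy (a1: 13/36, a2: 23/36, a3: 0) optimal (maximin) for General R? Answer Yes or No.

Against X this mix gives (13/36)·0 + (23/36)·6 = 23/6.
Against Y this mix gives (13/36)·8 + (23/36)·5 = 73/12.
General C will play X, holding General R to 23/6. Shifting weight toward the row that does better against X would raise this floor (the equalizing mix achieves 16/3 against both X and Y), so the proposed strategy is not optimal.

No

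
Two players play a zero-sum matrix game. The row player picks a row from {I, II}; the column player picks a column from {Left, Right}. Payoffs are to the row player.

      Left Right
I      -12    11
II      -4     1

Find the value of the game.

Row minima: I → -12, II → -4; maximin = -4.
Column maxima: Left → -4, Right → 11; minimax = -4.
Since maximin = minimax = -4, there is a saddle point and the value is -4.

-4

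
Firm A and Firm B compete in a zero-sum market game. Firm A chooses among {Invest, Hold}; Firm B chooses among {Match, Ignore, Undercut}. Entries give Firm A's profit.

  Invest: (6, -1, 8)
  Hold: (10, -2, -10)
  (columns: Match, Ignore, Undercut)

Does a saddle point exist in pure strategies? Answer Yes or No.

Row minima: Invest → -1, Hold → -10; maximin = -1.
Column maxima: Match → 10, Ignore → -1, Undercut → 8; minimax = -1.
maximin = minimax = -1, so a saddle point exists.

Yes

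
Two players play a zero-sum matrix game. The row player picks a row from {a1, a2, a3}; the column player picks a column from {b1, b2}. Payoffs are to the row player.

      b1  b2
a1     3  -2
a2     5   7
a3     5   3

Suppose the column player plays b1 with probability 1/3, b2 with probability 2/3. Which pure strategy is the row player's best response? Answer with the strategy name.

a2

Expected payoff of a1: (1/3)·3 + (2/3)·(-2) = -1/3.
Expected payoff of a2: (1/3)·5 + (2/3)·7 = 19/3.
Expected payoff of a3: (1/3)·5 + (2/3)·3 = 11/3.
The largest is 19/3, so the row player's best response is a2.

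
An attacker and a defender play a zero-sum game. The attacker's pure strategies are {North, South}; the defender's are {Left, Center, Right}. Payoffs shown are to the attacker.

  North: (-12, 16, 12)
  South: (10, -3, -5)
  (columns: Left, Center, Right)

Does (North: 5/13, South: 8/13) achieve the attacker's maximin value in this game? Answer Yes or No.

Yes

Against Left this mix gives (5/13)·(-12) + (8/13)·10 = 20/13.
Against Center this mix gives (5/13)·16 + (8/13)·(-3) = 56/13.
Against Right this mix gives (5/13)·12 + (8/13)·(-5) = 20/13.
All of the defender's active replies (Left, Right) yield 20/13, and no column does worse for the attacker. The mix makes the defender indifferent and guarantees 20/13, so it is optimal.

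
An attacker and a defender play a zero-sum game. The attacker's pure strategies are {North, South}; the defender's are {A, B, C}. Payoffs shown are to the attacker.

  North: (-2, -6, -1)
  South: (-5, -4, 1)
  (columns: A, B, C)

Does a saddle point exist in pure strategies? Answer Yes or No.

Row minima: North → -6, South → -5; maximin = -5.
Column maxima: A → -2, B → -4, C → 1; minimax = -4.
-5 ≠ -4, so no pure-strategy equilibrium exists.

No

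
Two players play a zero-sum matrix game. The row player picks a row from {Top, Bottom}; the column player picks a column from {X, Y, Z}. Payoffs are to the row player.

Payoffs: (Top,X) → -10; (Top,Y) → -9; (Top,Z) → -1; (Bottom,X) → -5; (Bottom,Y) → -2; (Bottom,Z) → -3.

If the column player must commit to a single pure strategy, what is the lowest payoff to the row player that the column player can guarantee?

Column maxima: X → -5, Y → -2, Z → -1.
The smallest of these is -5.

-5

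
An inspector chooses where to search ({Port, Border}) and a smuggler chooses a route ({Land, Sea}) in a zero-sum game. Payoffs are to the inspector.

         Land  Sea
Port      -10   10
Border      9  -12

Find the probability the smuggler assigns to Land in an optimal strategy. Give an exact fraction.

22/41

Row minima: Port → -10, Border → -12; maximin = -10.
Column maxima: Land → 9, Sea → 10; minimax = 9.
-10 ≠ 9, so there is no saddle point; optimal play is mixed.
Let the inspector play Port with probability p. Expected payoff against Land: (-10)p + 9(1−p) = −19p + 9; against Sea: 10p + (-12)(1−p) = 22p − 12.
Setting these equal: −19p + 9 = 22p − 12 ⇒ −41p = -21 ⇒ p = 21/41, and the value is (-19)·(21/41) + 9 = -30/41.
For the smuggler: with q = P(Land), equating Port's and Border's payoffs gives −20q + 10 = 21q − 12 ⇒ q = 22/41.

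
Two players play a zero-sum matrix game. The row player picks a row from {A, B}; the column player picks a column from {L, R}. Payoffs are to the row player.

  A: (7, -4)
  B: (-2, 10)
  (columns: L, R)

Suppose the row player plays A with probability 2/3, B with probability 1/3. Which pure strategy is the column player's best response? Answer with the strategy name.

If the column player plays L, the row player's expected payoff is (2/3)·7 + (1/3)·(-2) = 4.
If the column player plays R, the row player's expected payoff is (2/3)·(-4) + (1/3)·10 = 2/3.
The column player minimizes the row player's payoff; the smallest is 2/3, so the best response is R.

R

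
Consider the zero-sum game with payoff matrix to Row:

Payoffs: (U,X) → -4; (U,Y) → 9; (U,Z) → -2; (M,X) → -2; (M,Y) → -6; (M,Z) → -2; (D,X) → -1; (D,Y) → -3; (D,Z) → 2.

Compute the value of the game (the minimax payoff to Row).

-7/5

Row minima: U → -4, M → -6, D → -3; maximin = -3.
Column maxima: X → -1, Y → 9, Z → 2; minimax = -1.
-3 ≠ -1, so there is no saddle point; optimal play is mixed.
M is strictly dominated by D, so Row never plays it.
With M eliminated, Z is strictly dominated by X (it gives Row strictly more in every remaining row), so Column never plays it.
On the remaining 2×2 (U, D vs X, Y):
Let Row play U with probability p. Expected payoff against X: (-4)p + (-1)(1−p) = −3p − 1; against Y: 9p + (-3)(1−p) = 12p − 3.
Setting these equal: −3p − 1 = 12p − 3 ⇒ −15p = -2 ⇒ p = 2/15, and the value is (-3)·(2/15) − 1 = -7/5.
For Column: with q = P(X), equating U's and D's payoffs gives −13q + 9 = 2q − 3 ⇒ q = 4/5.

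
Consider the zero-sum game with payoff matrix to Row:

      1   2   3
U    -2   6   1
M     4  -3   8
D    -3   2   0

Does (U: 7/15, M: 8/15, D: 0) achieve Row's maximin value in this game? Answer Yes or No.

Yes

Against 1 this mix gives (7/15)·(-2) + (8/15)·4 = 6/5.
Against 2 this mix gives (7/15)·6 + (8/15)·(-3) = 6/5.
Against 3 this mix gives (7/15)·1 + (8/15)·8 = 71/15.
All of Column's active replies (1, 2) yield 6/5, and no column does worse for Row. The mix makes Column indifferent and guarantees 6/5, so it is optimal.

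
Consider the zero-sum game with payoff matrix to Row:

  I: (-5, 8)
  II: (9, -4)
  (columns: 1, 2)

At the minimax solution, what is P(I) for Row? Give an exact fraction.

Row minima: I → -5, II → -4; maximin = -4.
Column maxima: 1 → 9, 2 → 8; minimax = 8.
-4 ≠ 8, so there is no saddle point; optimal play is mixed.
Let Row play I with probability p. Expected payoff against 1: (-5)p + 9(1−p) = −14p + 9; against 2: 8p + (-4)(1−p) = 12p − 4.
Setting these equal: −14p + 9 = 12p − 4 ⇒ −26p = -13 ⇒ p = 1/2, and the value is (-14)·(1/2) + 9 = 2.
For Column: with q = P(1), equating I's and II's payoffs gives −13q + 8 = 13q − 4 ⇒ q = 6/13.

1/2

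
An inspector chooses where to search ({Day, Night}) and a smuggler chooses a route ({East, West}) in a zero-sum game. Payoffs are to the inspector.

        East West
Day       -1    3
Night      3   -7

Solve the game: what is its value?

1/7

Row minima: Day → -1, Night → -7; maximin = -1.
Column maxima: East → 3, West → 3; minimax = 3.
-1 ≠ 3, so there is no saddle point; optimal play is mixed.
Let the inspector play Day with probability p. Expected payoff against East: (-1)p + 3(1−p) = −4p + 3; against West: 3p + (-7)(1−p) = 10p − 7.
Setting these equal: −4p + 3 = 10p − 7 ⇒ −14p = -10 ⇒ p = 5/7, and the value is (-4)·(5/7) + 3 = 1/7.
For the smuggler: with q = P(East), equating Day's and Night's payoffs gives −4q + 3 = 10q − 7 ⇒ q = 5/7.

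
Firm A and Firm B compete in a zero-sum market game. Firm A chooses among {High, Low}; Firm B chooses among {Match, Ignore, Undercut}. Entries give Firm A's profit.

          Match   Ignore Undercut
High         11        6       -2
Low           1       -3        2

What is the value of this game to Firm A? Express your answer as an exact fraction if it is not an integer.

Row minima: High → -2, Low → -3; maximin = -2.
Column maxima: Match → 11, Ignore → 6, Undercut → 2; minimax = 2.
-2 ≠ 2, so there is no saddle point; optimal play is mixed.
Match is strictly dominated by Ignore (it gives Firm A strictly more in every row), so Firm B never plays it.
On the remaining 2×2 (High, Low vs Ignore, Undercut):
Let Firm A play High with probability p. Expected payoff against Ignore: 6p + (-3)(1−p) = 9p − 3; against Undercut: (-2)p + 2(1−p) = −4p + 2.
Setting these equal: 9p − 3 = −4p + 2 ⇒ 13p = 5 ⇒ p = 5/13, and the value is (9)·(5/13) − 3 = 6/13.
For Firm B: with q = P(Ignore), equating High's and Low's payoffs gives 8q − 2 = −5q + 2 ⇒ q = 4/13.

6/13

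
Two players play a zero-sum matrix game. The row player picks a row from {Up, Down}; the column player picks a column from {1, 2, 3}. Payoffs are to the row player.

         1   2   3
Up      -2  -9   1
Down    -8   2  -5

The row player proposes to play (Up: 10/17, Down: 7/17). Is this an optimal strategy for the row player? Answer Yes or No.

Yes

Against 1 this mix gives (10/17)·(-2) + (7/17)·(-8) = -76/17.
Against 2 this mix gives (10/17)·(-9) + (7/17)·2 = -76/17.
Against 3 this mix gives (10/17)·1 + (7/17)·(-5) = -25/17.
All of the column player's active replies (1, 2) yield -76/17, and no column does worse for the row player. The mix makes the column player indifferent and guarantees -76/17, so it is optimal.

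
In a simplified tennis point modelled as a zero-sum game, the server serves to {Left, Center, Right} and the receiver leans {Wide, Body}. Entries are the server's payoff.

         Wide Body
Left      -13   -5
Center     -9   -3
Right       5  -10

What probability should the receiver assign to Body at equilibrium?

Row minima: Left → -13, Center → -9, Right → -10; maximin = -9.
Column maxima: Wide → 5, Body → -3; minimax = -3.
-9 ≠ -3, so there is no saddle point; optimal play is mixed.
Left is strictly dominated by Center, so the server never plays it.
On the remaining 2×2 (Center, Right vs Wide, Body):
Let the server play Center with probability p. Expected payoff against Wide: (-9)p + 5(1−p) = −14p + 5; against Body: (-3)p + (-10)(1−p) = 7p − 10.
Setting these equal: −14p + 5 = 7p − 10 ⇒ −21p = -15 ⇒ p = 5/7, and the value is (-14)·(5/7) + 5 = -5.
For the receiver: with q = P(Wide), equating Center's and Right's payoffs gives −6q − 3 = 15q − 10 ⇒ q = 1/3.

2/3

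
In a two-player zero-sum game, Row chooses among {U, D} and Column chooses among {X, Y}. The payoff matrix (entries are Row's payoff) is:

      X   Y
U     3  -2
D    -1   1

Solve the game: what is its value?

1/7

Row minima: U → -2, D → -1; maximin = -1.
Column maxima: X → 3, Y → 1; minimax = 1.
-1 ≠ 1, so there is no saddle point; optimal play is mixed.
Let Row play U with probability p. Expected payoff against X: 3p + (-1)(1−p) = 4p − 1; against Y: (-2)p + 1(1−p) = −3p + 1.
Setting these equal: 4p − 1 = −3p + 1 ⇒ 7p = 2 ⇒ p = 2/7, and the value is (4)·(2/7) − 1 = 1/7.
For Column: with q = P(X), equating U's and D's payoffs gives 5q − 2 = −2q + 1 ⇒ q = 3/7.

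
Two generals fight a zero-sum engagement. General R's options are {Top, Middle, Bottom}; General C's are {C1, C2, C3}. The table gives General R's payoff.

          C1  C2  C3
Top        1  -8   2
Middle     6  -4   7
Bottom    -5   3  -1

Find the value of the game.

Row minima: Top → -8, Middle → -4, Bottom → -5; maximin = -4.
Column maxima: C1 → 6, C2 → 3, C3 → 7; minimax = 3.
-4 ≠ 3, so there is no saddle point; optimal play is mixed.
Top is strictly dominated by Middle, so General R never plays it.
C3 is strictly dominated by C1 (it gives General R strictly more in every row), so General C never plays it.
On the remaining 2×2 (Middle, Bottom vs C1, C2):
Let General R play Middle with probability p. Expected payoff against C1: 6p + (-5)(1−p) = 11p − 5; against C2: (-4)p + 3(1−p) = −7p + 3.
Setting these equal: 11p − 5 = −7p + 3 ⇒ 18p = 8 ⇒ p = 4/9, and the value is (11)·(4/9) − 5 = -1/9.
For General C: with q = P(C1), equating Middle's and Bottom's payoffs gives 10q − 4 = −8q + 3 ⇒ q = 7/18.

-1/9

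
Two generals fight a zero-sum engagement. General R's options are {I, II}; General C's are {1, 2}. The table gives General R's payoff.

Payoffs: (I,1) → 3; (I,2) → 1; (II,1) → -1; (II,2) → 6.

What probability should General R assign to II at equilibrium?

Row minima: I → 1, II → -1; maximin = 1.
Column maxima: 1 → 3, 2 → 6; minimax = 3.
1 ≠ 3, so there is no saddle point; optimal play is mixed.
Let General R play I with probability p. Expected payoff against 1: 3p + (-1)(1−p) = 4p − 1; against 2: 1p + 6(1−p) = −5p + 6.
Setting these equal: 4p − 1 = −5p + 6 ⇒ 9p = 7 ⇒ p = 7/9, and the value is (4)·(7/9) − 1 = 19/9.
For General C: with q = P(1), equating I's and II's payoffs gives 2q + 1 = −7q + 6 ⇒ q = 5/9.

2/9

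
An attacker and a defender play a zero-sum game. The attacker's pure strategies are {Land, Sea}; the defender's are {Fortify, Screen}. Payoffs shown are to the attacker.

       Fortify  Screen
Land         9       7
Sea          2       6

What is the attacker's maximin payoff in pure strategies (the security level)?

7

Row minima: Land → 7, Sea → 2.
The best of these is 7.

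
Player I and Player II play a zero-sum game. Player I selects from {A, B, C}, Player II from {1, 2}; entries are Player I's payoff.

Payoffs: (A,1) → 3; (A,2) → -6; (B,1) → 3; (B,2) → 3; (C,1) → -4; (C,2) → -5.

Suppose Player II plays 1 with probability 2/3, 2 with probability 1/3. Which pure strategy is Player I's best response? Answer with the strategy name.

B

Expected payoff of A: (2/3)·3 + (1/3)·(-6) = 0.
Expected payoff of B: (2/3)·3 + (1/3)·3 = 3.
Expected payoff of C: (2/3)·(-4) + (1/3)·(-5) = -13/3.
The largest is 3, so Player I's best response is B.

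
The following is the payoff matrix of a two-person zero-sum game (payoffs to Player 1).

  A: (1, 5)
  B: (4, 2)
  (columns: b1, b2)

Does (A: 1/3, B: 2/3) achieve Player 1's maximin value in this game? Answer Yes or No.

Yes

Against b1 this mix gives (1/3)·1 + (2/3)·4 = 3.
Against b2 this mix gives (1/3)·5 + (2/3)·2 = 3.
All of Player 2's active replies (b1, b2) yield 3, and no column does worse for Player 1. The mix makes Player 2 indifferent and guarantees 3, so it is optimal.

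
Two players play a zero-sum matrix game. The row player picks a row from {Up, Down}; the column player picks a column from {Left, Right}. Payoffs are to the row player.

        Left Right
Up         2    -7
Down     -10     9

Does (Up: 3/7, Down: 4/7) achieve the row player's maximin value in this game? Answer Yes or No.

Against Left this mix gives (3/7)·2 + (4/7)·(-10) = -34/7.
Against Right this mix gives (3/7)·(-7) + (4/7)·9 = 15/7.
The column player will play Left, holding the row player to -34/7. Shifting weight toward the row that does better against Left would raise this floor (the equalizing mix achieves -13/7 against both Left and Right), so the proposed strategy is not optimal.

No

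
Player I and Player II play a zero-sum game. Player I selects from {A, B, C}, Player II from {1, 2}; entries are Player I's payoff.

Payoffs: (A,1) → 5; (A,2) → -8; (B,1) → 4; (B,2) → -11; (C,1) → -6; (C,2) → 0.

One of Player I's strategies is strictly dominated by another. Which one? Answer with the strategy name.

A gives a strictly higher payoff than B against every column: 5 > 4, -8 > -11.
So B is strictly dominated and Player I never plays it.

B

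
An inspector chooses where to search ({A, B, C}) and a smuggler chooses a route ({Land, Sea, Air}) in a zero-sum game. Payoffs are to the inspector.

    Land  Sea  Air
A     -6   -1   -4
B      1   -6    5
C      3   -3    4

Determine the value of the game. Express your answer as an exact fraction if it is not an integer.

Row minima: A → -6, B → -6, C → -3; maximin = -3.
Column maxima: Land → 3, Sea → -1, Air → 5; minimax = -1.
-3 ≠ -1, so there is no saddle point; optimal play is mixed.
Air is strictly dominated by Land (it gives the inspector strictly more in every row), so the smuggler never plays it.
With Air eliminated, B is strictly dominated by C (C gives the inspector strictly more in every remaining column), so the inspector never plays it.
On the remaining 2×2 (A, C vs Land, Sea):
Let the inspector play A with probability p. Expected payoff against Land: (-6)p + 3(1−p) = −9p + 3; against Sea: (-1)p + (-3)(1−p) = 2p − 3.
Setting these equal: −9p + 3 = 2p − 3 ⇒ −11p = -6 ⇒ p = 6/11, and the value is (-9)·(6/11) + 3 = -21/11.
For the smuggler: with q = P(Land), equating A's and C's payoffs gives −5q − 1 = 6q − 3 ⇒ q = 2/11.

-21/11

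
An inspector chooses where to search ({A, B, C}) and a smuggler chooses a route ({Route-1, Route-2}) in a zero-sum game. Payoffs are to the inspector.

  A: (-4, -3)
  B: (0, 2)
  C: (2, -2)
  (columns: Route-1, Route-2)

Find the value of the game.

2/3

Row minima: A → -4, B → 0, C → -2; maximin = 0.
Column maxima: Route-1 → 2, Route-2 → 2; minimax = 2.
0 ≠ 2, so there is no saddle point; optimal play is mixed.
A is strictly dominated by B, so the inspector never plays it.
On the remaining 2×2 (B, C vs Route-1, Route-2):
Let the inspector play B with probability p. Expected payoff against Route-1: 0p + 2(1−p) = −2p + 2; against Route-2: 2p + (-2)(1−p) = 4p − 2.
Setting these equal: −2p + 2 = 4p − 2 ⇒ −6p = -4 ⇒ p = 2/3, and the value is (-2)·(2/3) + 2 = 2/3.
For the smuggler: with q = P(Route-1), equating B's and C's payoffs gives −2q + 2 = 4q − 2 ⇒ q = 2/3.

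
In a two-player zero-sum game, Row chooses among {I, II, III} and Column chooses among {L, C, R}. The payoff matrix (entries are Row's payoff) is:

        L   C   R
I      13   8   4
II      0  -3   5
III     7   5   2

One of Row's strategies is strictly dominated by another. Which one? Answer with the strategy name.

I gives a strictly higher payoff than III against every column: 13 > 7, 8 > 5, 4 > 2.
So III is strictly dominated and Row never plays it.

III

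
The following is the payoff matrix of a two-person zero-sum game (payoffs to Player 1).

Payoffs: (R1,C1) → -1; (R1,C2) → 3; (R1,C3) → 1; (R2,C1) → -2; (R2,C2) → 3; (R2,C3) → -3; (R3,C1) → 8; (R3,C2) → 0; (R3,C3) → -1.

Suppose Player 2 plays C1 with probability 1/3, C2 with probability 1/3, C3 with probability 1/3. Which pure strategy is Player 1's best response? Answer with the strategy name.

R3

Expected payoff of R1: (1/3)·(-1) + (1/3)·3 + (1/3)·1 = 1.
Expected payoff of R2: (1/3)·(-2) + (1/3)·3 + (1/3)·(-3) = -2/3.
Expected payoff of R3: (1/3)·8 + (1/3)·0 + (1/3)·(-1) = 7/3.
The largest is 7/3, so Player 1's best response is R3.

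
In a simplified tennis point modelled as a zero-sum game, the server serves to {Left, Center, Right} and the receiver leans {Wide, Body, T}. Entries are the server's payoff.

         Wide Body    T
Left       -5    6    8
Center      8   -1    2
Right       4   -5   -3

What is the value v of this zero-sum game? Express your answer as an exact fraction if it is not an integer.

43/20

Row minima: Left → -5, Center → -1, Right → -5; maximin = -1.
Column maxima: Wide → 8, Body → 6, T → 8; minimax = 6.
-1 ≠ 6, so there is no saddle point; optimal play is mixed.
Right is strictly dominated by Center, so the server never plays it.
T is strictly dominated by Body (it gives the server strictly more in every row), so the receiver never plays it.
On the remaining 2×2 (Left, Center vs Wide, Body):
Let the server play Left with probability p. Expected payoff against Wide: (-5)p + 8(1−p) = −13p + 8; against Body: 6p + (-1)(1−p) = 7p − 1.
Setting these equal: −13p + 8 = 7p − 1 ⇒ −20p = -9 ⇒ p = 9/20, and the value is (-13)·(9/20) + 8 = 43/20.
For the receiver: with q = P(Wide), equating Left's and Center's payoffs gives −11q + 6 = 9q − 1 ⇒ q = 7/20.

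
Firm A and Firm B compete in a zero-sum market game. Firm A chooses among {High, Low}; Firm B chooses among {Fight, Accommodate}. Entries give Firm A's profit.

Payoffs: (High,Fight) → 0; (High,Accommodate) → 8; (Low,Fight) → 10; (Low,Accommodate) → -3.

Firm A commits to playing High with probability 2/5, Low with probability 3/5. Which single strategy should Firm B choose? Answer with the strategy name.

Accommodate

If Firm B plays Fight, Firm A's expected payoff is (2/5)·0 + (3/5)·10 = 6.
If Firm B plays Accommodate, Firm A's expected payoff is (2/5)·8 + (3/5)·(-3) = 7/5.
Firm B minimizes Firm A's payoff; the smallest is 7/5, so the best response is Accommodate.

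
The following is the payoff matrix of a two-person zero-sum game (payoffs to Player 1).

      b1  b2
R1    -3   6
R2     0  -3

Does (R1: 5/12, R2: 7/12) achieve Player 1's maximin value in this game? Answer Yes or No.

No

Against b1 this mix gives (5/12)·(-3) + (7/12)·0 = -5/4.
Against b2 this mix gives (5/12)·6 + (7/12)·(-3) = 3/4.
Player 2 will play b1, holding Player 1 to -5/4. Shifting weight toward the row that does better against b1 would raise this floor (the equalizing mix achieves -3/4 against both b1 and b2), so the proposed strategy is not optimal.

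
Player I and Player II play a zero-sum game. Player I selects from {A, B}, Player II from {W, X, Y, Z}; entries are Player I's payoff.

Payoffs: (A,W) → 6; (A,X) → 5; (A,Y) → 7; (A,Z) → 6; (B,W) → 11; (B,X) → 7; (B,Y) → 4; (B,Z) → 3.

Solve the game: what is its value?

Row minima: A → 5, B → 3; maximin = 5.
Column maxima: W → 11, X → 7, Y → 7, Z → 6; minimax = 6.
5 ≠ 6, so there is no saddle point; optimal play is mixed.
W is strictly dominated by X (it gives Player I strictly more in every row), so Player II never plays it.
Y is strictly dominated by Z (it gives Player I strictly more in every row), so Player II never plays it.
On the remaining 2×2 (A, B vs X, Z):
Let Player I play A with probability p. Expected payoff against X: 5p + 7(1−p) = −2p + 7; against Z: 6p + 3(1−p) = 3p + 3.
Setting these equal: −2p + 7 = 3p + 3 ⇒ −5p = -4 ⇒ p = 4/5, and the value is (-2)·(4/5) + 7 = 27/5.
For Player II: with q = P(X), equating A's and B's payoffs gives −q + 6 = 4q + 3 ⇒ q = 3/5.

27/5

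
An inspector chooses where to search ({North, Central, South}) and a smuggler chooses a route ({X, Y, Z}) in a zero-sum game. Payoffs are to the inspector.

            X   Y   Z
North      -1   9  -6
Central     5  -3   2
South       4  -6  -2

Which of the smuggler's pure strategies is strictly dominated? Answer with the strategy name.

Z holds the inspector's payoff strictly below X in every row: -6 < -1, 2 < 5, -2 < 4.
So X is strictly dominated for the smuggler.

X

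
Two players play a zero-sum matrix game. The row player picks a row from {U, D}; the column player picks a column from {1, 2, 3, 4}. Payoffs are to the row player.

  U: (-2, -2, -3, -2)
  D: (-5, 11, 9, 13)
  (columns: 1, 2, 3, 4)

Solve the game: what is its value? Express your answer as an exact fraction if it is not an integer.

-11/5

Row minima: U → -3, D → -5; maximin = -3.
Column maxima: 1 → -2, 2 → 11, 3 → 9, 4 → 13; minimax = -2.
-3 ≠ -2, so there is no saddle point; optimal play is mixed.
2 is strictly dominated by 3 (it gives the row player strictly more in every row), so the column player never plays it.
4 is strictly dominated by 3 (it gives the row player strictly more in every row), so the column player never plays it.
On the remaining 2×2 (U, D vs 1, 3):
Let the row player play U with probability p. Expected payoff against 1: (-2)p + (-5)(1−p) = 3p − 5; against 3: (-3)p + 9(1−p) = −12p + 9.
Setting these equal: 3p − 5 = −12p + 9 ⇒ 15p = 14 ⇒ p = 14/15, and the value is (3)·(14/15) − 5 = -11/5.
For the column player: with q = P(1), equating U's and D's payoffs gives q − 3 = −14q + 9 ⇒ q = 4/5.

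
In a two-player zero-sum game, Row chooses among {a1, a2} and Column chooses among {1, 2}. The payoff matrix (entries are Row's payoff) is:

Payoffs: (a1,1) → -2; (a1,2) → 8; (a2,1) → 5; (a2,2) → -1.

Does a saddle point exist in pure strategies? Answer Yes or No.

No

Row minima: a1 → -2, a2 → -1; maximin = -1.
Column maxima: 1 → 5, 2 → 8; minimax = 5.
-1 ≠ 5, so no pure-strategy equilibrium exists.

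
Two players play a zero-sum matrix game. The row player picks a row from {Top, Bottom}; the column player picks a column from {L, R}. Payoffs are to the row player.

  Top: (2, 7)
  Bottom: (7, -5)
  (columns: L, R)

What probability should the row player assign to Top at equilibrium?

Row minima: Top → 2, Bottom → -5; maximin = 2.
Column maxima: L → 7, R → 7; minimax = 7.
2 ≠ 7, so there is no saddle point; optimal play is mixed.
Let the row player play Top with probability p. Expected payoff against L: 2p + 7(1−p) = −5p + 7; against R: 7p + (-5)(1−p) = 12p − 5.
Setting these equal: −5p + 7 = 12p − 5 ⇒ −17p = -12 ⇒ p = 12/17, and the value is (-5)·(12/17) + 7 = 59/17.
For the column player: with q = P(L), equating Top's and Bottom's payoffs gives −5q + 7 = 12q − 5 ⇒ q = 12/17.

12/17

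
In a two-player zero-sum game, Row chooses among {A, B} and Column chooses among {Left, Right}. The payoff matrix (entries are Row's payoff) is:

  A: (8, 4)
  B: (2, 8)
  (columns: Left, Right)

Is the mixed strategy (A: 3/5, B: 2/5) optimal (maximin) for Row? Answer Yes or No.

Yes

Against Left this mix gives (3/5)·8 + (2/5)·2 = 28/5.
Against Right this mix gives (3/5)·4 + (2/5)·8 = 28/5.
All of Column's active replies (Left, Right) yield 28/5, and no column does worse for Row. The mix makes Column indifferent and guarantees 28/5, so it is optimal.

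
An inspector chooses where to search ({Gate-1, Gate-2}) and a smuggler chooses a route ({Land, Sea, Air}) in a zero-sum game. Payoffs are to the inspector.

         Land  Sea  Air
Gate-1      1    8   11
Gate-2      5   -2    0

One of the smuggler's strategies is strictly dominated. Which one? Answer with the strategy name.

Sea holds the inspector's payoff strictly below Air in every row: 8 < 11, -2 < 0.
So Air is strictly dominated for the smuggler.

Air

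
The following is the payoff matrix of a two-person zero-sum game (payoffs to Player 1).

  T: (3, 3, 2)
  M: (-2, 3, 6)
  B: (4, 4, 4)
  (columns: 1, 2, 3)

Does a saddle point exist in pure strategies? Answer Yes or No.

Row minima: T → 2, M → -2, B → 4; maximin = 4.
Column maxima: 1 → 4, 2 → 4, 3 → 6; minimax = 4.
maximin = minimax = 4, so a saddle point exists.

Yes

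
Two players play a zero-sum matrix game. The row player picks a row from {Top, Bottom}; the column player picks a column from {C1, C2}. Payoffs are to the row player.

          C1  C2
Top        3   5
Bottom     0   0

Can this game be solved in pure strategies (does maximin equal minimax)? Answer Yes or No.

Yes

Row minima: Top → 3, Bottom → 0; maximin = 3.
Column maxima: C1 → 3, C2 → 5; minimax = 3.
maximin = minimax = 3, so a saddle point exists.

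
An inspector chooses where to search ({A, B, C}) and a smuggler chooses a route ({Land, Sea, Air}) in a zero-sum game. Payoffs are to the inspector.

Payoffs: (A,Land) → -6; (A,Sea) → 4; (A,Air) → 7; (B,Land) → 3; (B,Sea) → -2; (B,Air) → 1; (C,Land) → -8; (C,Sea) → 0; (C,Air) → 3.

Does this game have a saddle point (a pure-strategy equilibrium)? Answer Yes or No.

Row minima: A → -6, B → -2, C → -8; maximin = -2.
Column maxima: Land → 3, Sea → 4, Air → 7; minimax = 3.
-2 ≠ 3, so no pure-strategy equilibrium exists.

No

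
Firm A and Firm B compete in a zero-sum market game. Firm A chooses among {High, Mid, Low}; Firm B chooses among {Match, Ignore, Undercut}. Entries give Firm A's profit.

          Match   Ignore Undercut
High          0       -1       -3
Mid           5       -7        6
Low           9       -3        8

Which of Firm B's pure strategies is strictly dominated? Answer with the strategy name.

Ignore holds Firm A's payoff strictly below Match in every row: -1 < 0, -7 < 5, -3 < 9.
So Match is strictly dominated for Firm B.

Match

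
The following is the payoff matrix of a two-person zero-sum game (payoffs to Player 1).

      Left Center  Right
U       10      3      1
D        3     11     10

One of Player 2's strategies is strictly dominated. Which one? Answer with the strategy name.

Right holds Player 1's payoff strictly below Center in every row: 1 < 3, 10 < 11.
So Center is strictly dominated for Player 2.

Center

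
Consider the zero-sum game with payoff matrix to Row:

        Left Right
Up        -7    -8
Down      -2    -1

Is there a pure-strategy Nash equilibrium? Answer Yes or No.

Row minima: Up → -8, Down → -2; maximin = -2.
Column maxima: Left → -2, Right → -1; minimax = -2.
maximin = minimax = -2, so a saddle point exists.

Yes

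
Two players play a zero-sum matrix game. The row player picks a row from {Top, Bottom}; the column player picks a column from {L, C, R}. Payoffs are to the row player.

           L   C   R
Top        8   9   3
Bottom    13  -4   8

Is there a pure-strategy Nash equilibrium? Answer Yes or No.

Row minima: Top → 3, Bottom → -4; maximin = 3.
Column maxima: L → 13, C → 9, R → 8; minimax = 8.
3 ≠ 8, so no pure-strategy equilibrium exists.

No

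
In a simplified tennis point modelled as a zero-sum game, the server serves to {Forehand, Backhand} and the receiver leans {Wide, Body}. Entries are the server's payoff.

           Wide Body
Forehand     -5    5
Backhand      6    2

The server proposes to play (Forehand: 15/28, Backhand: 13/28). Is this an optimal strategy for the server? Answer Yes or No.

No

Against Wide this mix gives (15/28)·(-5) + (13/28)·6 = 3/28.
Against Body this mix gives (15/28)·5 + (13/28)·2 = 101/28.
The receiver will play Wide, holding the server to 3/28. Shifting weight toward the row that does better against Wide would raise this floor (the equalizing mix achieves 20/7 against both Wide and Body), so the proposed strategy is not optimal.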